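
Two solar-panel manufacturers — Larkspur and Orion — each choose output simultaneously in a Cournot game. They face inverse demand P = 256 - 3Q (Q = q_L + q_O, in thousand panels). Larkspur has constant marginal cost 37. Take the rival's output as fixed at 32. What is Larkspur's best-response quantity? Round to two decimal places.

With the rival's output fixed at 32, Larkspur's profit is π_L = (256 - 3·32 - 3q_L)q_L - (37q_L) = (160 - 3q_L)q_L - (37q_L).
∂π_L/∂q_L = 123 - 6q_L = 0, so q_L = 41/2.

20.50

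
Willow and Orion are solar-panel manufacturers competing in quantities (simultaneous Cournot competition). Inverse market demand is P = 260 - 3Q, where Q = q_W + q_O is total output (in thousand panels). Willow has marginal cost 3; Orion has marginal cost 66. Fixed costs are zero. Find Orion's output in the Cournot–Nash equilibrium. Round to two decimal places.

14.56

Willow's profit: π_W = (260 - 3Q)q_W - (3q_W). Setting ∂π_W/∂q_W = 0: 257 - 6q_W - 3(q_O) = 0.
Orion's profit: π_O = (260 - 3Q)q_O - (66q_O). Setting ∂π_O/∂q_O = 0: 194 - 6q_O - 3(q_W) = 0.
So q_W = (257 - 3q_O)/6 and q_O = (194 - 3q_W)/6.
Substituting one into the other gives q_W = 320/9 and q_O = 131/9.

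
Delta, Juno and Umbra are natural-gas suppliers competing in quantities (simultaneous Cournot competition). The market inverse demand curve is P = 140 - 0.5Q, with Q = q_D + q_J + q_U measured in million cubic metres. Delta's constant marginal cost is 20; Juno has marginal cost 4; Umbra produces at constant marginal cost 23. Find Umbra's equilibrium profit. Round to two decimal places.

1128.13

Delta's profit: π_D = (140 - 0.5Q)q_D - (20q_D). Setting ∂π_D/∂q_D = 0: 120 - q_D - (1/2)(q_J + q_U) = 0.
Juno's first-order condition: 136 - q_J - (1/2)(q_D + q_U) = 0.
Umbra's profit: π_U = (140 - 0.5Q)q_U - (23q_U). Setting ∂π_U/∂q_U = 0: 117 - q_U - (1/2)(q_D + q_J) = 0.
Summing all 3 equations gives 373 − 2Q = 0, hence Q = 373/2.
Back-substituting: q_D = (120 − 373/4)/(1/2) = 107/2, q_J = (136 − 373/4)/(1/2) = 171/2, q_U = (117 − 373/4)/(1/2) = 95/2.
Price P = 140 - (1/2)·(373/2) = 187/4.
Umbra's profit: (187/4 - 23)·(95/2) = 1128.1250.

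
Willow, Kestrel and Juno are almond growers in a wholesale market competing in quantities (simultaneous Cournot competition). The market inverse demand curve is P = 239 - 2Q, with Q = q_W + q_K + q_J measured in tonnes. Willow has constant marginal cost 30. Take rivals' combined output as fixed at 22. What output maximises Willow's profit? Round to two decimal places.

With rivals' combined output fixed at 22, Willow's profit is π_W = (239 - 2·22 - 2q_W)q_W - (30q_W) = (195 - 2q_W)q_W - (30q_W).
∂π_W/∂q_W = 165 - 4q_W = 0, so q_W = 165/4.

41.25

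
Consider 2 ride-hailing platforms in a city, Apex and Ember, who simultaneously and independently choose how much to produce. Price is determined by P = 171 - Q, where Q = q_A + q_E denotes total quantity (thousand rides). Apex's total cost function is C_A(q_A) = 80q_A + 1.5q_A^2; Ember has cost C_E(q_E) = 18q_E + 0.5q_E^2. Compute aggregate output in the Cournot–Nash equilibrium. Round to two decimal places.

56.71

Apex's profit: π_A = (171 - Q)q_A - (80q_A + (3/2)q_A²). Setting ∂π_A/∂q_A = 0: 91 - 5q_A - (q_E) = 0.
Ember's first-order condition: 153 - 3q_E - (q_A) = 0.
So q_A = (91 - q_E)/5 and q_E = (153 - q_A)/3.
Substituting one into the other gives q_A = 60/7 and q_E = 337/7.
Total output Q = 60/7 + 337/7 = 397/7.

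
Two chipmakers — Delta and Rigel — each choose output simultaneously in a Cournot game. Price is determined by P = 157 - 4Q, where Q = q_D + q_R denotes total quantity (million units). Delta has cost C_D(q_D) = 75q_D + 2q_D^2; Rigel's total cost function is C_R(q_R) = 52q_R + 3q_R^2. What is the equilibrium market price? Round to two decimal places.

Delta's profit: π_D = (157 - 4Q)q_D - (75q_D + 2q_D²). Setting ∂π_D/∂q_D = 0: 82 - 12q_D - 4(q_R) = 0.
Rigel's profit: π_R = (157 - 4Q)q_R - (52q_R + 3q_R²). Setting ∂π_R/∂q_R = 0: 105 - 14q_R - 4(q_D) = 0.
Best responses: q_D = (82 - 4q_R)/12, q_R = (105 - 4q_D)/14.
Solving the pair: q_D = 91/19, q_R = 233/38.
Total output Q = 415/38, so price P = 157 - 4·(415/38) = 113.3158.

113.32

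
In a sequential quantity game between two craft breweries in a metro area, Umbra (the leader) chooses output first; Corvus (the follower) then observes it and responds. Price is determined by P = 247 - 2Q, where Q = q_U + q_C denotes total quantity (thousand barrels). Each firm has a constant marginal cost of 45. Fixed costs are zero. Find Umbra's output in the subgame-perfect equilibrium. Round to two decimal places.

50.50

The follower Corvus best-responds to any q_U: π_C = (247 - 2Q)q_C - 45q_C.
Follower FOC: 202 - 2q_U - 4q_C = 0, so q_C(q_U) = (202 - 2q_U)/4.
The leader anticipates this reaction. Substituting into P = 247 - 2Q gives P = 146 - q_U, so π_U = (146 - q_U)q_U - 45q_U.
Leader FOC: 101 - 2q_U = 0, so q_U = 101/2.
Then q_C = (202 - 2·(101/2))/4 = 101/4.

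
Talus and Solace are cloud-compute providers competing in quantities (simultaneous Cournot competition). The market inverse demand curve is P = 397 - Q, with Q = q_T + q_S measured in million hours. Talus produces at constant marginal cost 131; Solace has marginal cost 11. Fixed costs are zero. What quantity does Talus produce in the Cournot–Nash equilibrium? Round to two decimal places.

48.67

Talus's profit: π_T = (397 - Q)q_T - (131q_T). Setting ∂π_T/∂q_T = 0: 266 - 2q_T - (q_S) = 0.
Solace's profit: π_S = (397 - Q)q_S - (11q_S). Setting ∂π_S/∂q_S = 0: 386 - 2q_S - (q_T) = 0.
So q_T = (266 - q_S)/2 and q_S = (386 - q_T)/2.
Substituting one into the other gives q_T = 146/3 and q_S = 506/3.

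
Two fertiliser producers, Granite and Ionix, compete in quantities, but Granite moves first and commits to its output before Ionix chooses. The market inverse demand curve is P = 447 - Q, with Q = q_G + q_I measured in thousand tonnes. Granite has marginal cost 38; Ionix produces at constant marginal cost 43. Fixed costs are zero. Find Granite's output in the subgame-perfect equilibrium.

207

The follower Ionix best-responds to any q_G: π_I = (447 - Q)q_I - 43q_I.
Setting the follower's marginal profit to zero, 404 - q_G - 2q_I = 0, i.e. q_I = (404 - q_G)/2.
The leader anticipates this reaction. Substituting into P = 447 - Q gives P = 245 - (1/2)q_G, so π_G = (245 - (1/2)q_G)q_G - 38q_G.
Maximising: ∂π_G/∂q_G = 207 - q_G = 0, giving q_G = 207.
Then q_I = (404 - 207)/2 = 197/2.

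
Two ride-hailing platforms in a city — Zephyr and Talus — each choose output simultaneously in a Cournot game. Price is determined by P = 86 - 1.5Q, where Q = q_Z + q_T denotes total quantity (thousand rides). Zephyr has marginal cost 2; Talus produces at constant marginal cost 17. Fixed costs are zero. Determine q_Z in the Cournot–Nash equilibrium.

Zephyr's profit: π_Z = (86 - 1.5Q)q_Z - (2q_Z). Setting ∂π_Z/∂q_Z = 0: 84 - 3q_Z - (3/2)(q_T) = 0.
Talus's first-order condition: 69 - 3q_T - (3/2)(q_Z) = 0.
Best responses: q_Z = (84 - (3/2)q_T)/3, q_T = (69 - (3/2)q_Z)/3.
Solving the pair: q_Z = 22, q_T = 12.

22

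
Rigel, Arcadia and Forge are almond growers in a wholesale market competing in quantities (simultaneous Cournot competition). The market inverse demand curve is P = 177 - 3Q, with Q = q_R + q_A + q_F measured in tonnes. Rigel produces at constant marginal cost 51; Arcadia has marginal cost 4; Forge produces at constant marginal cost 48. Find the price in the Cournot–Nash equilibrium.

70

Rigel's profit: π_R = (177 - 3Q)q_R - (51q_R). Setting ∂π_R/∂q_R = 0: 126 - 6q_R - 3(q_A + q_F) = 0.
Arcadia's first-order condition: 173 - 6q_A - 3(q_R + q_F) = 0.
Forge's profit: π_F = (177 - 3Q)q_F - (48q_F). Setting ∂π_F/∂q_F = 0: 129 - 6q_F - 3(q_R + q_A) = 0.
Adding the 3 conditions: 428 − 6Q − 6Q = 0, i.e. Q = 107/3.
Back-substituting: q_R = (126 − 107)/3 = 19/3, q_A = (173 − 107)/3 = 22, q_F = (129 − 107)/3 = 22/3.
Total output Q = 107/3, so price P = 177 - 3·(107/3) = 70.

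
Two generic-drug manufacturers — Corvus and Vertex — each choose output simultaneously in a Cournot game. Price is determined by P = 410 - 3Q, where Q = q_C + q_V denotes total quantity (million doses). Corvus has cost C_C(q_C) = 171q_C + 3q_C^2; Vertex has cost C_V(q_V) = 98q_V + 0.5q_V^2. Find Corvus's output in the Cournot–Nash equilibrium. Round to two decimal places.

Corvus's profit: π_C = (410 - 3Q)q_C - (171q_C + 3q_C²). Setting ∂π_C/∂q_C = 0: 239 - 12q_C - 3(q_V) = 0.
Vertex's profit: π_V = (410 - 3Q)q_V - (98q_V + (1/2)q_V²). Setting ∂π_V/∂q_V = 0: 312 - 7q_V - 3(q_C) = 0.
So q_C = (239 - 3q_V)/12 and q_V = (312 - 3q_C)/7.
Solving the pair: q_C = 737/75, q_V = 1009/25.

9.83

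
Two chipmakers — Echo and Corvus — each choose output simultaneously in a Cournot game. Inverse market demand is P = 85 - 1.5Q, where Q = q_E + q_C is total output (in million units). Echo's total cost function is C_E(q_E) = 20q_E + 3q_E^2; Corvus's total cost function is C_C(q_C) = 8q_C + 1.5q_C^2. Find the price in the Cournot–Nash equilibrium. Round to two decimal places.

59.78

Echo's profit: π_E = (85 - 1.5Q)q_E - (20q_E + 3q_E²). Setting ∂π_E/∂q_E = 0: 65 - 9q_E - (3/2)(q_C) = 0.
Corvus's first-order condition: 77 - 6q_C - (3/2)(q_E) = 0.
Best responses: q_E = (65 - (3/2)q_C)/9, q_C = (77 - (3/2)q_E)/6.
Substituting one into the other gives q_E = 122/23 and q_C = 794/69.
Total output Q = 1160/69, so price P = 85 - (3/2)·(1160/69) = 1375/23.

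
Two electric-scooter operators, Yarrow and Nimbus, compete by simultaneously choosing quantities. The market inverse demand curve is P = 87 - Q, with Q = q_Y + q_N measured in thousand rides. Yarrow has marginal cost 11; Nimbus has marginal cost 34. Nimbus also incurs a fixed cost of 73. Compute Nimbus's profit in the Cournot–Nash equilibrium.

Yarrow's profit: π_Y = (87 - Q)q_Y - (11q_Y). Setting ∂π_Y/∂q_Y = 0: 76 - 2q_Y - (q_N) = 0.
Nimbus's profit: π_N = (87 - Q)q_N - (34q_N). Setting ∂π_N/∂q_N = 0: 53 - 2q_N - (q_Y) = 0.
Best responses: q_Y = (76 - q_N)/2, q_N = (53 - q_Y)/2.
Solving the pair: q_Y = 33, q_N = 10.
Price P = 87 - 43 = 44.
Nimbus's profit: (44 - 34)·10 - 73 = 27.

27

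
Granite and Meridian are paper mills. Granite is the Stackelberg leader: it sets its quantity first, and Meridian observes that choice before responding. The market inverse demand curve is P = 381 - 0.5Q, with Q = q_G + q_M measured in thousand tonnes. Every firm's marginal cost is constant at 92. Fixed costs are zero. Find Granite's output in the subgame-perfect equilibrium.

Solve by backward induction. Given q_G, the follower Meridian maximises π_M = (381 - (1/2)q_G - (1/2)q_M)q_M - 92q_M.
∂π_M/∂q_M = 289 - (1/2)q_G - q_M = 0 gives the reaction function q_M = (289 - (1/2)q_G).
Granite substitutes q_M(q_G) into its own profit: π_G = q_G(381 - (1/2)q_G - (289 - (1/2)q_G)/2) - 92q_G = (473/2 - (1/4)q_G)q_G - 92q_G.
Maximising: ∂π_G/∂q_G = 289/2 - (1/2)q_G = 0, giving q_G = 289.
Then q_M = (289 - (1/2)·289) = 289/2.

289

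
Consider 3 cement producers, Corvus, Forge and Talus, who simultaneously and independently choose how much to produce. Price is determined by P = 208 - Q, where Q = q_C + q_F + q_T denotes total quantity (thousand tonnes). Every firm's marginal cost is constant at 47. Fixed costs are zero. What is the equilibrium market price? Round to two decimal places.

87.25

A representative firm's profit is π_i = q_i(208 - Q) - 47q_i.
Setting ∂π_i/∂q_i = 0 with rivals' quantities fixed: 161 - 2q_i - Σ_{j≠i} q_j = 0.
By symmetry each firm produces the same amount; substituting Σ_{j≠i} q_j = 2q_i yields q_i = 161/4.
Total output Q = 483/4, so price P = 208 - 483/4 = 349/4.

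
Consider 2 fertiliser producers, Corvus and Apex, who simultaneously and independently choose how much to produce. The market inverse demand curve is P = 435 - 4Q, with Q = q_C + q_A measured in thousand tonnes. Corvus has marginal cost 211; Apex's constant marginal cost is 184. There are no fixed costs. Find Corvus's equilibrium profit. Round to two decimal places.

1078.03

Corvus's profit: π_C = (435 - 4Q)q_C - (211q_C). Setting ∂π_C/∂q_C = 0: 224 - 8q_C - 4(q_A) = 0.
Apex's first-order condition: 251 - 8q_A - 4(q_C) = 0.
So q_C = (224 - 4q_A)/8 and q_A = (251 - 4q_C)/8.
Substituting one into the other gives q_C = 197/12 and q_A = 139/6.
Price P = 435 - 4·(475/12) = 830/3.
Corvus's profit: (830/3 - 211)·(197/12) = 1078.0278.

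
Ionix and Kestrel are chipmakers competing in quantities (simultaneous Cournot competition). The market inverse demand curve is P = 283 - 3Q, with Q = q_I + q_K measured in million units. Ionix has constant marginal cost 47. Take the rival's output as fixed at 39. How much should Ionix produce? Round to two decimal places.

19.83

With the rival's output fixed at 39, Ionix's profit is π_I = (283 - 3·39 - 3q_I)q_I - (47q_I) = (166 - 3q_I)q_I - (47q_I).
∂π_I/∂q_I = 119 - 6q_I = 0, so q_I = 119/6.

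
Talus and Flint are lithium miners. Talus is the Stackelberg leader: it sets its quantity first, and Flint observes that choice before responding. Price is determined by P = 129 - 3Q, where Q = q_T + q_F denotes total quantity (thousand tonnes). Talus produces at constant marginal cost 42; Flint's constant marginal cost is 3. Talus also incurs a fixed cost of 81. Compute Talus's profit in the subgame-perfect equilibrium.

15

The follower Flint best-responds to any q_T: π_F = (129 - 3Q)q_F - 3q_F.
Setting the follower's marginal profit to zero, 126 - 3q_T - 6q_F = 0, i.e. q_F = (126 - 3q_T)/6.
The leader anticipates this reaction. Substituting into P = 129 - 3Q gives P = 66 - (3/2)q_T, so π_T = (66 - (3/2)q_T)q_T - 42q_T.
The leader's first-order condition 24 - 3q_T = 0 yields q_T = 8.
Then q_F = (126 - 3·8)/6 = 17.
Price P = 129 - 3·25 = 54.
Talus's profit: (54 - 42)·8 - 81 = 15.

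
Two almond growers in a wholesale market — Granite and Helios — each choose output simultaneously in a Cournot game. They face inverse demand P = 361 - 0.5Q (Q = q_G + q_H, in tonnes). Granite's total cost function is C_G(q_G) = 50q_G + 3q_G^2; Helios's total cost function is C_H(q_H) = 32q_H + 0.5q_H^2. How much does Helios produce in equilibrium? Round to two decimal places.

156.18

Granite's profit: π_G = (361 - 0.5Q)q_G - (50q_G + 3q_G²). Setting ∂π_G/∂q_G = 0: 311 - 7q_G - (1/2)(q_H) = 0.
Helios's profit: π_H = (361 - 0.5Q)q_H - (32q_H + (1/2)q_H²). Setting ∂π_H/∂q_H = 0: 329 - 2q_H - (1/2)(q_G) = 0.
So q_G = (311 - (1/2)q_H)/7 and q_H = (329 - (1/2)q_G)/2.
Solving the pair: q_G = 366/11, q_H = 1718/11.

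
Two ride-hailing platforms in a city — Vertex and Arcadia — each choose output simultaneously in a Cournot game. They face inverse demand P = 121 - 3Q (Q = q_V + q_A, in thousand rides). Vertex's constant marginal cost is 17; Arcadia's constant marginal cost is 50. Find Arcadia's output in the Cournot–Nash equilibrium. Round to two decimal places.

4.22

Vertex's profit: π_V = (121 - 3Q)q_V - (17q_V). Setting ∂π_V/∂q_V = 0: 104 - 6q_V - 3(q_A) = 0.
Arcadia's first-order condition: 71 - 6q_A - 3(q_V) = 0.
So q_V = (104 - 3q_A)/6 and q_A = (71 - 3q_V)/6.
Substituting one into the other gives q_V = 137/9 and q_A = 38/9.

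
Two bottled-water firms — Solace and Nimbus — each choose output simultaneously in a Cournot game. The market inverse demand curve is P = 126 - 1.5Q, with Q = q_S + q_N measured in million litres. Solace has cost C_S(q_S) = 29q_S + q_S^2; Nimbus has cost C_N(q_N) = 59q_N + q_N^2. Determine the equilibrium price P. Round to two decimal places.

Solace's profit: π_S = (126 - 1.5Q)q_S - (29q_S + q_S²). Setting ∂π_S/∂q_S = 0: 97 - 5q_S - (3/2)(q_N) = 0.
Nimbus's profit: π_N = (126 - 1.5Q)q_N - (59q_N + q_N²). Setting ∂π_N/∂q_N = 0: 67 - 5q_N - (3/2)(q_S) = 0.
Rearranging gives the reaction functions q_S = (97 - (3/2)q_N)/5 and q_N = (67 - (3/2)q_S)/5.
Solving the pair: q_S = 1538/91, q_N = 758/91.
Total output Q = 328/13, so price P = 126 - (3/2)·(328/13) = 1146/13.

88.15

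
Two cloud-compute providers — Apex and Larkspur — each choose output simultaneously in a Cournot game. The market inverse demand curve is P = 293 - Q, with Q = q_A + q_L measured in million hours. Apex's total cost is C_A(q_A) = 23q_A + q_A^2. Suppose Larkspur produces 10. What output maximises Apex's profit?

With the rival's output fixed at 10, Apex's profit is π_A = (293 - 10 - q_A)q_A - (23q_A + q_A²) = (283 - q_A)q_A - (23q_A + q_A²).
∂π_A/∂q_A = 260 - 4q_A = 0, so q_A = 65.

65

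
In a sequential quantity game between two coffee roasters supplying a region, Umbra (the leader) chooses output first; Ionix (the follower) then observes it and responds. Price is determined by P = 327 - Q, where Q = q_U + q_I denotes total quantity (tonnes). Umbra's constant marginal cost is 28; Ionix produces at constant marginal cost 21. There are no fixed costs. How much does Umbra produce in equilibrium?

Solve by backward induction. Given q_U, the follower Ionix maximises π_I = (327 - q_U - q_I)q_I - 21q_I.
Setting the follower's marginal profit to zero, 306 - q_U - 2q_I = 0, i.e. q_I = (306 - q_U)/2.
Umbra substitutes q_I(q_U) into its own profit: π_U = q_U(327 - q_U - (306 - q_U)/2) - 28q_U = (174 - (1/2)q_U)q_U - 28q_U.
Maximising: ∂π_U/∂q_U = 146 - q_U = 0, giving q_U = 146.
Then q_I = (306 - 146)/2 = 80.

146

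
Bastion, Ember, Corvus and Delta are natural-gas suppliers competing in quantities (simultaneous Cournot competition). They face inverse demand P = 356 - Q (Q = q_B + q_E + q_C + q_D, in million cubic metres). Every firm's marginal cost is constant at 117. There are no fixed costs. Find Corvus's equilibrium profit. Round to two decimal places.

2284.84

A representative firm's profit is π_i = q_i(356 - Q) - 117q_i.
Setting ∂π_i/∂q_i = 0 with rivals' quantities fixed: 239 - 2q_i - Σ_{j≠i} q_j = 0.
With identical firms every q_j equals q_i, so Σ_{j≠i} q_j = 3q_i and 239 = 5q_i, giving q_i = 239/5.
Price P = 356 - 956/5 = 824/5.
Corvus's profit: (824/5 - 117)·(239/5) = 2284.8400.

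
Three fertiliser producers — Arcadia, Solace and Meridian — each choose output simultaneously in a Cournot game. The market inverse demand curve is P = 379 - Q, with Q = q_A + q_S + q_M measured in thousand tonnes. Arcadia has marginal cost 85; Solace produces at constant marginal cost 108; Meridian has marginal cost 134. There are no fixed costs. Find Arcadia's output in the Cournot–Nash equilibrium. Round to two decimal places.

91.50

Arcadia's profit: π_A = (379 - Q)q_A - (85q_A). Setting ∂π_A/∂q_A = 0: 294 - 2q_A - (q_S + q_M) = 0.
Solace's profit: π_S = (379 - Q)q_S - (108q_S). Setting ∂π_S/∂q_S = 0: 271 - 2q_S - (q_A + q_M) = 0.
Meridian's profit: π_M = (379 - Q)q_M - (134q_M). Setting ∂π_M/∂q_M = 0: 245 - 2q_M - (q_A + q_S) = 0.
Adding the 3 first-order conditions: 810 − 4Q = 0, so Q = 405/2.
Back-substituting: q_A = (294 − 405/2) = 183/2, q_S = (271 − 405/2) = 137/2, q_M = (245 − 405/2) = 85/2.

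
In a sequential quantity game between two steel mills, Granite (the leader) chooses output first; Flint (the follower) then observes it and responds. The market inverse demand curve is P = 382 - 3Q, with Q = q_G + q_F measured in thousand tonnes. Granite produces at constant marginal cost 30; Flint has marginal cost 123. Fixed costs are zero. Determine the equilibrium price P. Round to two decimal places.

141.25

The follower Flint best-responds to any q_G: π_F = (382 - 3Q)q_F - 123q_F.
Follower FOC: 259 - 3q_G - 6q_F = 0, so q_F(q_G) = (259 - 3q_G)/6.
The leader anticipates this reaction. Substituting into P = 382 - 3Q gives P = 505/2 - (3/2)q_G, so π_G = (505/2 - (3/2)q_G)q_G - 30q_G.
The leader's first-order condition 445/2 - 3q_G = 0 yields q_G = 445/6.
Then q_F = (259 - 3·(445/6))/6 = 73/12.
Total output Q = 321/4, so price P = 382 - 3·(321/4) = 565/4.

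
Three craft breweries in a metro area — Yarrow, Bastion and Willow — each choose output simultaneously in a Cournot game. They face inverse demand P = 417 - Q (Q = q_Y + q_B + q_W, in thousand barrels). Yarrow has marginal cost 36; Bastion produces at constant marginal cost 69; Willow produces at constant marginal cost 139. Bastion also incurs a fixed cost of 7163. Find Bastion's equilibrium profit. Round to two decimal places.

Yarrow's profit: π_Y = (417 - Q)q_Y - (36q_Y). Setting ∂π_Y/∂q_Y = 0: 381 - 2q_Y - (q_B + q_W) = 0.
Bastion's first-order condition: 348 - 2q_B - (q_Y + q_W) = 0.
Willow's first-order condition: 278 - 2q_W - (q_Y + q_B) = 0.
Adding the 3 first-order conditions: 1007 − 4Q = 0, so Q = 1007/4.
Back-substituting: q_Y = (381 − 1007/4) = 517/4, q_B = (348 − 1007/4) = 385/4, q_W = (278 − 1007/4) = 105/4.
Price P = 417 - 1007/4 = 661/4.
Bastion's profit: (661/4 - 69)·(385/4) - 7163 = 2101.0625.

2101.06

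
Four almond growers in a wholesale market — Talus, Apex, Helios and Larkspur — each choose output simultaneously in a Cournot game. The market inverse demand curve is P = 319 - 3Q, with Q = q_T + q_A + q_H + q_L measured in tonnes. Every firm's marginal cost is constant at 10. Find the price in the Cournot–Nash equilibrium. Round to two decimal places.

71.80

A representative firm's profit is π_i = q_i(319 - 3Q) - 10q_i.
Setting ∂π_i/∂q_i = 0 with rivals' quantities fixed: 309 - 6q_i - 3·Σ_{j≠i} q_j = 0.
With identical firms every q_j equals q_i, so Σ_{j≠i} q_j = 3q_i and 309 = 15q_i, giving q_i = 103/5.
Total output Q = 412/5, so price P = 319 - 3·(412/5) = 359/5.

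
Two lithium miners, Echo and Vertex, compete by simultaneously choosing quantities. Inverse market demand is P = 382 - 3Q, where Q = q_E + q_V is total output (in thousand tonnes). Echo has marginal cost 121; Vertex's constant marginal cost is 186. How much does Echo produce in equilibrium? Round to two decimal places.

Echo's profit: π_E = (382 - 3Q)q_E - (121q_E). Setting ∂π_E/∂q_E = 0: 261 - 6q_E - 3(q_V) = 0.
Vertex's profit: π_V = (382 - 3Q)q_V - (186q_V). Setting ∂π_V/∂q_V = 0: 196 - 6q_V - 3(q_E) = 0.
So q_E = (261 - 3q_V)/6 and q_V = (196 - 3q_E)/6.
Solving the pair: q_E = 326/9, q_V = 131/9.

36.22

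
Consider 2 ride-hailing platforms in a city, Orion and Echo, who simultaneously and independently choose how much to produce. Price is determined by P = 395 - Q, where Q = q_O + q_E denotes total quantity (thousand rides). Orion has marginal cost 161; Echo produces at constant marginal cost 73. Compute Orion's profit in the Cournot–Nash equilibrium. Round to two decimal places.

Orion's profit: π_O = (395 - Q)q_O - (161q_O). Setting ∂π_O/∂q_O = 0: 234 - 2q_O - (q_E) = 0.
Echo's first-order condition: 322 - 2q_E - (q_O) = 0.
Best responses: q_O = (234 - q_E)/2, q_E = (322 - q_O)/2.
Substituting one into the other gives q_O = 146/3 and q_E = 410/3.
Price P = 395 - 556/3 = 629/3.
Orion's profit: (629/3 - 161)·(146/3) = 2368.4444.

2368.44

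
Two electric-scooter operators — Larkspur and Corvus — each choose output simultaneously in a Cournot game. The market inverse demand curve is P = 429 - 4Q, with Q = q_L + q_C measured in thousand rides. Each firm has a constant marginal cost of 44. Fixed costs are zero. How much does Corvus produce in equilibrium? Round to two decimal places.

32.08

Each firm earns π_i = (429 - 4Q)q_i - 44q_i.
First-order condition (treating rivals' output as given): 385 - 8q_i - 4q_j = 0.
By symmetry each firm produces the same amount; substituting q_j = q_i yields q_i = 385/12.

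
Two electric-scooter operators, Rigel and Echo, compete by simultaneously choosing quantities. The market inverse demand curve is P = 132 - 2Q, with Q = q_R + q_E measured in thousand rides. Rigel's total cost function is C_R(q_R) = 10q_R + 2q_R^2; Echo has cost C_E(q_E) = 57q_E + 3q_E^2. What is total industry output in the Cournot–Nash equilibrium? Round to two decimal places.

18.76

Rigel's profit: π_R = (132 - 2Q)q_R - (10q_R + 2q_R²). Setting ∂π_R/∂q_R = 0: 122 - 8q_R - 2(q_E) = 0.
Echo's first-order condition: 75 - 10q_E - 2(q_R) = 0.
Rearranging gives the reaction functions q_R = (122 - 2q_E)/8 and q_E = (75 - 2q_R)/10.
Solving the pair: q_R = 535/38, q_E = 89/19.
Total output Q = 535/38 + 89/19 = 713/38.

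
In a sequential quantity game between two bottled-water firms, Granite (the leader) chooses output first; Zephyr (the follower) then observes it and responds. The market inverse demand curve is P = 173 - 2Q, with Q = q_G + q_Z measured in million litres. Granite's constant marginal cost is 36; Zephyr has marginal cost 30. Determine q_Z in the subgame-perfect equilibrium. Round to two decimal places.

19.38

The follower Zephyr best-responds to any q_G: π_Z = (173 - 2Q)q_Z - 30q_Z.
∂π_Z/∂q_Z = 143 - 2q_G - 4q_Z = 0 gives the reaction function q_Z = (143 - 2q_G)/4.
The leader anticipates this reaction. Substituting into P = 173 - 2Q gives P = 203/2 - q_G, so π_G = (203/2 - q_G)q_G - 36q_G.
Leader FOC: 131/2 - 2q_G = 0, so q_G = 131/4.
Then q_Z = (143 - 2·(131/4))/4 = 155/8.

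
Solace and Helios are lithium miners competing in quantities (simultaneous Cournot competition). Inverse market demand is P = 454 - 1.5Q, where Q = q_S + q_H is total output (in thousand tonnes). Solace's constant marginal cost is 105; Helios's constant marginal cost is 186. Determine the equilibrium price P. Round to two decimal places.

248.33

Solace's profit: π_S = (454 - 1.5Q)q_S - (105q_S). Setting ∂π_S/∂q_S = 0: 349 - 3q_S - (3/2)(q_H) = 0.
Helios's first-order condition: 268 - 3q_H - (3/2)(q_S) = 0.
Rearranging gives the reaction functions q_S = (349 - (3/2)q_H)/3 and q_H = (268 - (3/2)q_S)/3.
Solving the pair: q_S = 860/9, q_H = 374/9.
Total output Q = 1234/9, so price P = 454 - (3/2)·(1234/9) = 745/3.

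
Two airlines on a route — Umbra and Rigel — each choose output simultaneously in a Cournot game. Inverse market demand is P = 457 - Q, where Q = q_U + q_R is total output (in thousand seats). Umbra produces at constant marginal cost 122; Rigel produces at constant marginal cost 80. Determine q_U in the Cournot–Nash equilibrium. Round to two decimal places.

Umbra's profit: π_U = (457 - Q)q_U - (122q_U). Setting ∂π_U/∂q_U = 0: 335 - 2q_U - (q_R) = 0.
Rigel's first-order condition: 377 - 2q_R - (q_U) = 0.
So q_U = (335 - q_R)/2 and q_R = (377 - q_U)/2.
Substituting one into the other gives q_U = 293/3 and q_R = 419/3.

97.67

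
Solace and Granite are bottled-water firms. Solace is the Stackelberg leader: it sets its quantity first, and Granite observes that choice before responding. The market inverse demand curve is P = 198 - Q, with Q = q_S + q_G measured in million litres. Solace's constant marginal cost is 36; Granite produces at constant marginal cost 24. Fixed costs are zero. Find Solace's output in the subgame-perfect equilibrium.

Solve by backward induction. Given q_S, the follower Granite maximises π_G = (198 - q_S - q_G)q_G - 24q_G.
∂π_G/∂q_G = 174 - q_S - 2q_G = 0 gives the reaction function q_G = (174 - q_S)/2.
Solace substitutes q_G(q_S) into its own profit: π_S = q_S(198 - q_S - (174 - q_S)/2) - 36q_S = (111 - (1/2)q_S)q_S - 36q_S.
Leader FOC: 75 - q_S = 0, so q_S = 75.
Then q_G = (174 - 75)/2 = 99/2.

75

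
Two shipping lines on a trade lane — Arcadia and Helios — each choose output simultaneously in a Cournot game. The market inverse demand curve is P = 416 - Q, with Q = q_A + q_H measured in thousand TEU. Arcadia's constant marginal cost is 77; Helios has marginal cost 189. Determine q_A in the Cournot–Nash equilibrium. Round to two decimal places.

Arcadia's profit: π_A = (416 - Q)q_A - (77q_A). Setting ∂π_A/∂q_A = 0: 339 - 2q_A - (q_H) = 0.
Helios's profit: π_H = (416 - Q)q_H - (189q_H). Setting ∂π_H/∂q_H = 0: 227 - 2q_H - (q_A) = 0.
Rearranging gives the reaction functions q_A = (339 - q_H)/2 and q_H = (227 - q_A)/2.
Solving the pair: q_A = 451/3, q_H = 115/3.

150.33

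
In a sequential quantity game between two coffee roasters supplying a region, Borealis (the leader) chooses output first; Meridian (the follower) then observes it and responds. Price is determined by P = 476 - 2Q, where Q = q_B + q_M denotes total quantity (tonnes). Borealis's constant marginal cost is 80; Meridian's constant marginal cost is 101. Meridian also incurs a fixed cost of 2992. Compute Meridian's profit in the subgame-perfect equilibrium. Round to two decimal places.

The follower Meridian best-responds to any q_B: π_M = (476 - 2Q)q_M - 101q_M.
Setting the follower's marginal profit to zero, 375 - 2q_B - 4q_M = 0, i.e. q_M = (375 - 2q_B)/4.
Borealis substitutes q_M(q_B) into its own profit: π_B = q_B(476 - 2q_B - (375 - 2q_B)/2) - 80q_B = (577/2 - q_B)q_B - 80q_B.
The leader's first-order condition 417/2 - 2q_B = 0 yields q_B = 417/4.
Then q_M = (375 - 2·(417/4))/4 = 333/8.
Price P = 476 - 2·(1167/8) = 737/4.
Meridian's profit: (737/4 - 101)·(333/8) - 2992 = 473.2813.

473.28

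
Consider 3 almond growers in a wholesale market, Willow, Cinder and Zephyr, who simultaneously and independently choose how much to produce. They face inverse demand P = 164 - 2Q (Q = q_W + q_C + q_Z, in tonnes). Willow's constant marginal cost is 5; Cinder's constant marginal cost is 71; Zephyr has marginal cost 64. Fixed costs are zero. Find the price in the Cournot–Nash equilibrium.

76

Willow's profit: π_W = (164 - 2Q)q_W - (5q_W). Setting ∂π_W/∂q_W = 0: 159 - 4q_W - 2(q_C + q_Z) = 0.
Cinder's profit: π_C = (164 - 2Q)q_C - (71q_C). Setting ∂π_C/∂q_C = 0: 93 - 4q_C - 2(q_W + q_Z) = 0.
Zephyr's profit: π_Z = (164 - 2Q)q_Z - (64q_Z). Setting ∂π_Z/∂q_Z = 0: 100 - 4q_Z - 2(q_W + q_C) = 0.
Summing all 3 equations gives 352 − 8Q = 0, hence Q = 44.
Back-substituting: q_W = (159 − 88)/2 = 71/2, q_C = (93 − 88)/2 = 5/2, q_Z = (100 − 88)/2 = 6.
Total output Q = 44, so price P = 164 - 2·44 = 76.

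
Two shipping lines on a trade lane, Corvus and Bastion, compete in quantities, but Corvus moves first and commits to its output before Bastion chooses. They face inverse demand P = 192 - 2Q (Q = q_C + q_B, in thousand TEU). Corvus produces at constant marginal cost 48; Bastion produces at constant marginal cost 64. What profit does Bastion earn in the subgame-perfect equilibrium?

288

Solve by backward induction. Given q_C, the follower Bastion maximises π_B = (192 - 2q_C - 2q_B)q_B - 64q_B.
Follower FOC: 128 - 2q_C - 4q_B = 0, so q_B(q_C) = (128 - 2q_C)/4.
The leader anticipates this reaction. Substituting into P = 192 - 2Q gives P = 128 - q_C, so π_C = (128 - q_C)q_C - 48q_C.
Leader FOC: 80 - 2q_C = 0, so q_C = 40.
Then q_B = (128 - 2·40)/4 = 12.
Price P = 192 - 2·52 = 88.
Bastion's profit: (88 - 64)·12 = 288.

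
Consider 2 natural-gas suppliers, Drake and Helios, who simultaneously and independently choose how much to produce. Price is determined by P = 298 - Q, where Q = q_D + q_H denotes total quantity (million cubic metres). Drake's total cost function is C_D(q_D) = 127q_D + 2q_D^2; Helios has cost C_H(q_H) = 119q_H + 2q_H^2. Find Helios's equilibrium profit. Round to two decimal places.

Drake's profit: π_D = (298 - Q)q_D - (127q_D + 2q_D²). Setting ∂π_D/∂q_D = 0: 171 - 6q_D - (q_H) = 0.
Helios's first-order condition: 179 - 6q_H - (q_D) = 0.
So q_D = (171 - q_H)/6 and q_H = (179 - q_D)/6.
Substituting one into the other gives q_D = 121/5 and q_H = 129/5.
Price P = 298 - 50 = 248.
Helios's profit: 248·(129/5) - 119·(129/5) - 2(129/5)² = 1996.9200.

1996.92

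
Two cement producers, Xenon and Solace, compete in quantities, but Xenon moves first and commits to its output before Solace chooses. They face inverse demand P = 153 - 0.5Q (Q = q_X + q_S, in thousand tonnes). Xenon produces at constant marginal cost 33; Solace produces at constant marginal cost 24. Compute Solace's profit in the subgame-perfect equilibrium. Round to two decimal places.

2701.13

Solve by backward induction. Given q_X, the follower Solace maximises π_S = (153 - (1/2)q_X - (1/2)q_S)q_S - 24q_S.
Follower FOC: 129 - (1/2)q_X - q_S = 0, so q_S(q_X) = (129 - (1/2)q_X).
Xenon substitutes q_S(q_X) into its own profit: π_X = q_X(153 - (1/2)q_X - (129 - (1/2)q_X)/2) - 33q_X = (177/2 - (1/4)q_X)q_X - 33q_X.
Leader FOC: 111/2 - (1/2)q_X = 0, so q_X = 111.
Then q_S = (129 - (1/2)·111) = 147/2.
Price P = 153 - (1/2)·(369/2) = 243/4.
Solace's profit: (243/4 - 24)·(147/2) = 2701.1250.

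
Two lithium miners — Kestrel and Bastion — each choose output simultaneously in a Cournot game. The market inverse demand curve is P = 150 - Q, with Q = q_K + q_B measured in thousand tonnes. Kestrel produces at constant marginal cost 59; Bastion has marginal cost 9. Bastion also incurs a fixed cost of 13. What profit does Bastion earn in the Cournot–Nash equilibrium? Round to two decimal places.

4040.44

Kestrel's profit: π_K = (150 - Q)q_K - (59q_K). Setting ∂π_K/∂q_K = 0: 91 - 2q_K - (q_B) = 0.
Bastion's profit: π_B = (150 - Q)q_B - (9q_B). Setting ∂π_B/∂q_B = 0: 141 - 2q_B - (q_K) = 0.
Best responses: q_K = (91 - q_B)/2, q_B = (141 - q_K)/2.
Substituting one into the other gives q_K = 41/3 and q_B = 191/3.
Price P = 150 - 232/3 = 218/3.
Bastion's profit: (218/3 - 9)·(191/3) - 13 = 4040.4444.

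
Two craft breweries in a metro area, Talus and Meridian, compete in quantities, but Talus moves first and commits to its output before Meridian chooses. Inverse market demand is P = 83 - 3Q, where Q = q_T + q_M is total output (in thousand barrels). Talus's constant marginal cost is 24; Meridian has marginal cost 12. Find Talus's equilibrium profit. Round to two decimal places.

92.04

Solve by backward induction. Given q_T, the follower Meridian maximises π_M = (83 - 3q_T - 3q_M)q_M - 12q_M.
Setting the follower's marginal profit to zero, 71 - 3q_T - 6q_M = 0, i.e. q_M = (71 - 3q_T)/6.
Talus substitutes q_M(q_T) into its own profit: π_T = q_T(83 - 3q_T - (71 - 3q_T)/2) - 24q_T = (95/2 - (3/2)q_T)q_T - 24q_T.
Leader FOC: 47/2 - 3q_T = 0, so q_T = 47/6.
Then q_M = (71 - 3·(47/6))/6 = 95/12.
Price P = 83 - 3·(63/4) = 143/4.
Talus's profit: (143/4 - 24)·(47/6) = 92.0417.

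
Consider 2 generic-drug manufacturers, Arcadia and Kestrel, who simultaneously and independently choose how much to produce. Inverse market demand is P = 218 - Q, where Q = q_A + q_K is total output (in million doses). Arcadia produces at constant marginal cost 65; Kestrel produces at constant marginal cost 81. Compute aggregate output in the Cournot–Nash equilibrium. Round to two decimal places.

96.67

Arcadia's profit: π_A = (218 - Q)q_A - (65q_A). Setting ∂π_A/∂q_A = 0: 153 - 2q_A - (q_K) = 0.
Kestrel's first-order condition: 137 - 2q_K - (q_A) = 0.
So q_A = (153 - q_K)/2 and q_K = (137 - q_A)/2.
Substituting one into the other gives q_A = 169/3 and q_K = 121/3.
Total output Q = 169/3 + 121/3 = 290/3.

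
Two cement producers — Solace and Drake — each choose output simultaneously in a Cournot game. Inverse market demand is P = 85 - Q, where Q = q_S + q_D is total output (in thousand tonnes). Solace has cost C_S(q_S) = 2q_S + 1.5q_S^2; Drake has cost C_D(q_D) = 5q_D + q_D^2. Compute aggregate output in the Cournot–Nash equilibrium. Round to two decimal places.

29.95

Solace's profit: π_S = (85 - Q)q_S - (2q_S + (3/2)q_S²). Setting ∂π_S/∂q_S = 0: 83 - 5q_S - (q_D) = 0.
Drake's first-order condition: 80 - 4q_D - (q_S) = 0.
Best responses: q_S = (83 - q_D)/5, q_D = (80 - q_S)/4.
Substituting one into the other gives q_S = 252/19 and q_D = 317/19.
Total output Q = 252/19 + 317/19 = 569/19.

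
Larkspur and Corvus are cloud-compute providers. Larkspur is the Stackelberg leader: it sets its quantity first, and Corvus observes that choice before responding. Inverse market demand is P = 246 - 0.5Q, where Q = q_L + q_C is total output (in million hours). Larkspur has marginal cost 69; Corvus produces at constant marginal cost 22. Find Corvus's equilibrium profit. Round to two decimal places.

Solve by backward induction. Given q_L, the follower Corvus maximises π_C = (246 - (1/2)q_L - (1/2)q_C)q_C - 22q_C.
Follower FOC: 224 - (1/2)q_L - q_C = 0, so q_C(q_L) = (224 - (1/2)q_L).
The leader anticipates this reaction. Substituting into P = 246 - 0.5Q gives P = 134 - (1/4)q_L, so π_L = (134 - (1/4)q_L)q_L - 69q_L.
The leader's first-order condition 65 - (1/2)q_L = 0 yields q_L = 130.
Then q_C = (224 - (1/2)·130) = 159.
Price P = 246 - (1/2)·289 = 203/2.
Corvus's profit: (203/2 - 22)·159 = 12640.5000.

12640.50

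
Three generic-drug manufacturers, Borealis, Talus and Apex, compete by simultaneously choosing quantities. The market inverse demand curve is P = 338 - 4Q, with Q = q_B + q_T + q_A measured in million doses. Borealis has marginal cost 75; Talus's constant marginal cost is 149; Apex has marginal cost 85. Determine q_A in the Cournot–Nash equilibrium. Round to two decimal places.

19.19

Borealis's profit: π_B = (338 - 4Q)q_B - (75q_B). Setting ∂π_B/∂q_B = 0: 263 - 8q_B - 4(q_T + q_A) = 0.
Talus's profit: π_T = (338 - 4Q)q_T - (149q_T). Setting ∂π_T/∂q_T = 0: 189 - 8q_T - 4(q_B + q_A) = 0.
Apex's profit: π_A = (338 - 4Q)q_A - (85q_A). Setting ∂π_A/∂q_A = 0: 253 - 8q_A - 4(q_B + q_T) = 0.
Adding the 3 conditions: 705 − 8Q − 8Q = 0, i.e. Q = 705/16.
Back-substituting: q_B = (263 − 705/4)/4 = 347/16, q_T = (189 − 705/4)/4 = 51/16, q_A = (253 − 705/4)/4 = 307/16.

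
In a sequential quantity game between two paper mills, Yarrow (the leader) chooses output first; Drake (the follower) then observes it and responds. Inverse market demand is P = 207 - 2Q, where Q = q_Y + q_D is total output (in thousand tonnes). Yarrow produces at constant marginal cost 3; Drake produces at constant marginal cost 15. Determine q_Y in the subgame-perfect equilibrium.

54

Solve by backward induction. Given q_Y, the follower Drake maximises π_D = (207 - 2q_Y - 2q_D)q_D - 15q_D.
Setting the follower's marginal profit to zero, 192 - 2q_Y - 4q_D = 0, i.e. q_D = (192 - 2q_Y)/4.
The leader anticipates this reaction. Substituting into P = 207 - 2Q gives P = 111 - q_Y, so π_Y = (111 - q_Y)q_Y - 3q_Y.
Leader FOC: 108 - 2q_Y = 0, so q_Y = 54.
Then q_D = (192 - 2·54)/4 = 21.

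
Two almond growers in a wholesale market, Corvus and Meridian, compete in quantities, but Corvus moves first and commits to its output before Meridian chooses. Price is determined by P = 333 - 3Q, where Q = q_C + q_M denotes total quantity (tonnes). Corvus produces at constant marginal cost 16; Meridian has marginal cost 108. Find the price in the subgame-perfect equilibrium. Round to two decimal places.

The follower Meridian best-responds to any q_C: π_M = (333 - 3Q)q_M - 108q_M.
∂π_M/∂q_M = 225 - 3q_C - 6q_M = 0 gives the reaction function q_M = (225 - 3q_C)/6.
The leader anticipates this reaction. Substituting into P = 333 - 3Q gives P = 441/2 - (3/2)q_C, so π_C = (441/2 - (3/2)q_C)q_C - 16q_C.
Leader FOC: 409/2 - 3q_C = 0, so q_C = 409/6.
Then q_M = (225 - 3·(409/6))/6 = 41/12.
Total output Q = 859/12, so price P = 333 - 3·(859/12) = 473/4.

118.25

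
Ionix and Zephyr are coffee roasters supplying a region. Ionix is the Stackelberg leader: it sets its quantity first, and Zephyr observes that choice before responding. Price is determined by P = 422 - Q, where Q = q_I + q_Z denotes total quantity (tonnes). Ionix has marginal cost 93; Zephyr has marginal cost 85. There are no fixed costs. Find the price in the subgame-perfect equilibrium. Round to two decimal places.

173.25

The follower Zephyr best-responds to any q_I: π_Z = (422 - Q)q_Z - 85q_Z.
Setting the follower's marginal profit to zero, 337 - q_I - 2q_Z = 0, i.e. q_Z = (337 - q_I)/2.
The leader anticipates this reaction. Substituting into P = 422 - Q gives P = 507/2 - (1/2)q_I, so π_I = (507/2 - (1/2)q_I)q_I - 93q_I.
The leader's first-order condition 321/2 - q_I = 0 yields q_I = 321/2.
Then q_Z = (337 - 321/2)/2 = 353/4.
Total output Q = 995/4, so price P = 422 - 995/4 = 693/4.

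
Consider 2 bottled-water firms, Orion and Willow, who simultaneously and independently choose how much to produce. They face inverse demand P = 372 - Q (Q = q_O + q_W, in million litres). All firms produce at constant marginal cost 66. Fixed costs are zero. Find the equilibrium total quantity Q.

A representative firm's profit is π_i = q_i(372 - Q) - 66q_i.
Setting ∂π_i/∂q_i = 0 with rivals' quantities fixed: 306 - 2q_i - q_j = 0.
By symmetry each firm produces the same amount; substituting q_j = q_i yields q_i = 306/3 = 102.
Total output Q = 102 + 102 = 204.

204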